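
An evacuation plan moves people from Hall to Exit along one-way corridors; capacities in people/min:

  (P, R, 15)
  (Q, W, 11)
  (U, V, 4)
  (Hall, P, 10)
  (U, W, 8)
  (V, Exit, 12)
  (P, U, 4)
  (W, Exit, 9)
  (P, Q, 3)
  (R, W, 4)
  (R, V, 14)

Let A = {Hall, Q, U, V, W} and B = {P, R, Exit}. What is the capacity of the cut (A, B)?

31

Edges leaving {Hall, Q, U, V, W}: Hall→P (10), V→Exit (12), W→Exit (9).
Cut capacity = 10 + 12 + 9 = 31.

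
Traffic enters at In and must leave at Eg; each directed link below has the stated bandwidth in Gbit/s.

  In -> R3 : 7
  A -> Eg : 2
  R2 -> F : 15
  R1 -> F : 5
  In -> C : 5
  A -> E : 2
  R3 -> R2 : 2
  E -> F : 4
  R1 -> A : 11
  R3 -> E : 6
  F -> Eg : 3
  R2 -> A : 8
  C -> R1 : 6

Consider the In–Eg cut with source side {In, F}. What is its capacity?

Edges leaving {In, F}: In→R3 (7), In→C (5), F→Eg (3).
Cut capacity = 7 + 5 + 3 = 15.

15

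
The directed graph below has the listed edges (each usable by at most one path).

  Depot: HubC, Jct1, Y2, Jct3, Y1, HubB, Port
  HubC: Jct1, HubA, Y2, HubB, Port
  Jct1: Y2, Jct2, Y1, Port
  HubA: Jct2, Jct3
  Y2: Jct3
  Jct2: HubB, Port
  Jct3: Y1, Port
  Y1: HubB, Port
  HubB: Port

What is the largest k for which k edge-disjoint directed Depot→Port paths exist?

6

Assign every edge capacity 1; by Menger, the answer equals the max flow.
Path Depot→Port (+1); total 1.
Path Depot→HubC→Port (+1); total 2.
Path Depot→Jct1→Port (+1); total 3.
Path Depot→Jct3→Port (+1); total 4.
Path Depot→Y1→Port (+1); total 5.
Path Depot→HubB→Port (+1); total 6.
No residual Depot→Port path; max flow = 6.
Certifying cut of size 6: {Depot→HubC, Depot→Jct1, Depot→Port, HubB→Port, Jct3→Port, Y1→Port}.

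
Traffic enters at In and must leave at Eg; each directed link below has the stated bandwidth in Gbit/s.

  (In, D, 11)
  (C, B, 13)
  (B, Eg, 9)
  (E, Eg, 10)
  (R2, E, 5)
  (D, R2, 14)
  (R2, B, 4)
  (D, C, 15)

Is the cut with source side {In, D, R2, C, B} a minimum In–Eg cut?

Given cut capacity: 5 + 9 = 14.
Augment In→D→R2→E→Eg: bottleneck 5, flow now 5.
Augment In→D→R2→B→Eg: bottleneck 4, flow now 9.
Augment In→D→C→B→Eg: bottleneck 2, flow now 11.
No augmenting path remains; maximum flow = 11.
In the residual graph, reachable from In: {In}.
Min-cut edges: In→D (11); capacity 11 = 11.
Cut capacity 14 exceeds the max flow 11, so it is not minimum.

No — its capacity is 14, but the minimum cut has capacity 11.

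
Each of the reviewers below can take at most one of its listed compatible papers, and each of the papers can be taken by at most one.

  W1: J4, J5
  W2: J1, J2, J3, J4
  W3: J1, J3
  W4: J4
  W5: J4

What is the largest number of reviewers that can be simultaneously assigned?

Unit-capacity flow: source→left, listed edges, right→sink; max matching = max flow.
Augmenting path W1→J4 (+1); matched 1.
Augmenting path W2→J1 (+1); matched 2.
Augmenting path W3→J3 (+1); matched 3.
Augmenting path W4→J4→W1→J5 (+1); matched 4.
No augmenting path remains; maximum matching = 4.
König certificate: {W1, W2, W3, J4} is a vertex cover of size 4 (every listed pair touches it), so no matching can be larger.

4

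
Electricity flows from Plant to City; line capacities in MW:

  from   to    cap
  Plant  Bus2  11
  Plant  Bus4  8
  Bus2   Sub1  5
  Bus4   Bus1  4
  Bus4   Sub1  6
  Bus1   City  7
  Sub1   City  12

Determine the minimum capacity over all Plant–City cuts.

13

Augment Plant→Bus2→Sub1→City: bottleneck 5, flow now 5.
Augment Plant→Bus4→Bus1→City: bottleneck 4, flow now 9.
Augment Plant→Bus4→Sub1→City: bottleneck 4, flow now 13.
No augmenting path remains; maximum flow = 13.
By max-flow min-cut, the minimum cut capacity equals the max flow.
In the residual graph, reachable from Plant: {Plant, Bus2}.
Min-cut edges: Plant→Bus4 (8), Bus2→Sub1 (5); capacity 8 + 5 = 13.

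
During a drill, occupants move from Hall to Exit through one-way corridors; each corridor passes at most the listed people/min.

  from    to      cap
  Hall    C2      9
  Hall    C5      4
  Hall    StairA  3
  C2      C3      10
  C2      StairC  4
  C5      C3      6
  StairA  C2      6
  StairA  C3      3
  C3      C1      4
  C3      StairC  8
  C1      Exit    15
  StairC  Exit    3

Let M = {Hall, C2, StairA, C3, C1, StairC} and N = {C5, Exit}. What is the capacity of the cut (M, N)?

22

Edges leaving {Hall, C2, StairA, C3, C1, StairC}: Hall→C5 (4), C1→Exit (15), StairC→Exit (3).
Cut capacity = 4 + 15 + 3 = 22.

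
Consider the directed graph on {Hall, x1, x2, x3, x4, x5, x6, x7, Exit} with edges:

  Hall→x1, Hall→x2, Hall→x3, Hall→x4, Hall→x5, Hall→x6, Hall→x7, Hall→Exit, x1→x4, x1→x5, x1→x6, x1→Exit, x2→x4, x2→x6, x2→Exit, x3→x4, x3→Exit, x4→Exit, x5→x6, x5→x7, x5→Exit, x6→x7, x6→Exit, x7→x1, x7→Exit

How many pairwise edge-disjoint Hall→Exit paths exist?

Assign every edge capacity 1; by Menger, the answer equals the max flow.
Path Hall→Exit (+1); total 1.
Path Hall→x1→Exit (+1); total 2.
Path Hall→x2→Exit (+1); total 3.
Path Hall→x3→Exit (+1); total 4.
Path Hall→x4→Exit (+1); total 5.
Path Hall→x5→Exit (+1); total 6.
Path Hall→x6→Exit (+1); total 7.
Path Hall→x7→Exit (+1); total 8.
No residual Hall→Exit path; max flow = 8.
Certifying cut of size 8: {Hall→Exit, Hall→x1, Hall→x2, Hall→x3, Hall→x4, Hall→x5, Hall→x6, Hall→x7}.

8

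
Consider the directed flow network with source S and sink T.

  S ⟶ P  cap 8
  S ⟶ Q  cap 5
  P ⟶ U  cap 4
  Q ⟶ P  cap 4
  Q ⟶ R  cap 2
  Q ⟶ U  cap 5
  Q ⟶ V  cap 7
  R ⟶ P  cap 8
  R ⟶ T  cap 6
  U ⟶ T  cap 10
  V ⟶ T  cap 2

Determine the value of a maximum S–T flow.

9

Augment S→P→U→T: bottleneck 4, flow now 4.
Augment S→Q→R→T: bottleneck 2, flow now 6.
Augment S→Q→U→T: bottleneck 3, flow now 9.
No augmenting path remains; maximum flow = 9.
In the residual graph, reachable from S: {S, P}.
Min-cut edges: S→Q (5), P→U (4); capacity 5 + 4 = 9.
This cut is saturated, so no flow can exceed 9.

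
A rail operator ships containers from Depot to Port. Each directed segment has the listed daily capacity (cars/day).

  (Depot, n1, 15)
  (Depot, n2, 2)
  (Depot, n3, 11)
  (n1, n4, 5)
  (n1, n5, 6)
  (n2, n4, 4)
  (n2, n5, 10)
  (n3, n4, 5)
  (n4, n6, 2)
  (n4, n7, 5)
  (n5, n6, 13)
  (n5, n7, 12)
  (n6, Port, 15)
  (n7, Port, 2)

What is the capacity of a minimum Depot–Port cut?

12

Augment Depot→n1→n4→n6→Port: bottleneck 2, flow now 2.
Augment Depot→n1→n4→n7→Port: bottleneck 2, flow now 4.
Augment Depot→n1→n5→n6→Port: bottleneck 6, flow now 10.
Augment Depot→n2→n5→n6→Port: bottleneck 2, flow now 12.
No augmenting path remains; maximum flow = 12.
By max-flow min-cut, the minimum cut capacity equals the max flow.
In the residual graph, reachable from Depot: {Depot, n1, n3, n4, n7}.
Min-cut edges: Depot→n2 (2), n1→n5 (6), n4→n6 (2), n7→Port (2); capacity 2 + 6 + 2 + 2 = 12.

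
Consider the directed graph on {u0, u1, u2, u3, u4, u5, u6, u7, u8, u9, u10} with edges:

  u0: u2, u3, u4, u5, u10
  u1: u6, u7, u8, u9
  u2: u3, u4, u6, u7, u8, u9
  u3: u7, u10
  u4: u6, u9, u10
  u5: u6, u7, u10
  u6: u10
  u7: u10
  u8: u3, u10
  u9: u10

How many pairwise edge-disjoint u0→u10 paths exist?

Assign every edge capacity 1; by Menger, the answer equals the max flow.
Path u0→u10 (+1); total 1.
Path u0→u3→u10 (+1); total 2.
Path u0→u4→u10 (+1); total 3.
Path u0→u5→u10 (+1); total 4.
Path u0→u2→u6→u10 (+1); total 5.
No residual u0→u10 path; max flow = 5.
Certifying cut of size 5: {u0→u10, u0→u2, u0→u3, u0→u4, u0→u5}.

5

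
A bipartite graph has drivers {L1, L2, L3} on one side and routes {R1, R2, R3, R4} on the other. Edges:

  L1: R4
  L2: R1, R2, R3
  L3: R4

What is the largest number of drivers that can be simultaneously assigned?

Unit-capacity flow: source→left, listed edges, right→sink; max matching = max flow.
Augmenting path L1→R4 (+1); matched 1.
Augmenting path L2→R1 (+1); matched 2.
No augmenting path remains; maximum matching = 2.
König certificate: {L2, R4} is a vertex cover of size 2 (every listed pair touches it), so no matching can be larger.

2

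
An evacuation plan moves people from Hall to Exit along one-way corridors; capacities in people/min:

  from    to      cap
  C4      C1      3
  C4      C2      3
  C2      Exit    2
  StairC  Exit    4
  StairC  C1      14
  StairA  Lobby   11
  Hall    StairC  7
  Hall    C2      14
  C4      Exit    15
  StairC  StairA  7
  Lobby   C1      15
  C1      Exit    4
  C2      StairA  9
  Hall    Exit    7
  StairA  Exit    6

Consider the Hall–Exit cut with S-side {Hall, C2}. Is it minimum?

Given cut capacity: 7 + 7 + 9 + 2 = 25.
Augment Hall→Exit: bottleneck 7, flow now 7.
Augment Hall→StairC→Exit: bottleneck 4, flow now 11.
Augment Hall→C2→Exit: bottleneck 2, flow now 13.
Augment Hall→StairC→StairA→Exit: bottleneck 3, flow now 16.
Augment Hall→C2→StairA→Exit: bottleneck 3, flow now 19.
Augment Hall→C2→StairA→StairC→C1→Exit: bottleneck 3, flow now 22. (uses reverse residual edge)
Augment Hall→C2→StairA→Lobby→C1→Exit: bottleneck 1, flow now 23.
No augmenting path remains; maximum flow = 23.
In the residual graph, reachable from Hall: {Hall, StairC, C2, StairA, Lobby, C1}.
Min-cut edges: Hall→Exit (7), StairC→Exit (4), C2→Exit (2), StairA→Exit (6), C1→Exit (4); capacity 7 + 4 + 2 + 6 + 4 = 23.
Cut capacity 25 exceeds the max flow 23, so it is not minimum.

No — its capacity is 25, but the minimum cut has capacity 23.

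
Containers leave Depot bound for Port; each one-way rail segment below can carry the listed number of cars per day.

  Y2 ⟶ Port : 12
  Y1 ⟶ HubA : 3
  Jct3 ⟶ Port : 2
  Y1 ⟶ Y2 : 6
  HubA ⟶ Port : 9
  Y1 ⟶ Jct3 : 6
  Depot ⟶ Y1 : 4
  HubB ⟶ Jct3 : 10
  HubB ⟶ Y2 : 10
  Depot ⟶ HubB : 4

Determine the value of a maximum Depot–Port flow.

8

Augment Depot→Y1→HubA→Port: bottleneck 3, flow now 3.
Augment Depot→Y1→Y2→Port: bottleneck 1, flow now 4.
Augment Depot→HubB→Y2→Port: bottleneck 4, flow now 8.
No augmenting path remains; maximum flow = 8.
In the residual graph, reachable from Depot: {Depot}.
Min-cut edges: Depot→Y1 (4), Depot→HubB (4); capacity 4 + 4 = 8.
This cut is saturated, so no flow can exceed 8.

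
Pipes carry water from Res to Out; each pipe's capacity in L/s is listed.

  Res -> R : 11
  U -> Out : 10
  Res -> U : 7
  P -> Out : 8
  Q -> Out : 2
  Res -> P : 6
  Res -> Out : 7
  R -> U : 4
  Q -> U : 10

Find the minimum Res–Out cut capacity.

Augment Res→Out: bottleneck 7, flow now 7.
Augment Res→P→Out: bottleneck 6, flow now 13.
Augment Res→U→Out: bottleneck 7, flow now 20.
Augment Res→R→U→Out: bottleneck 3, flow now 23.
No augmenting path remains; maximum flow = 23.
By max-flow min-cut, the minimum cut capacity equals the max flow.
In the residual graph, reachable from Res: {Res, R, U}.
Min-cut edges: Res→P (6), Res→Out (7), U→Out (10); capacity 6 + 7 + 10 = 23.

23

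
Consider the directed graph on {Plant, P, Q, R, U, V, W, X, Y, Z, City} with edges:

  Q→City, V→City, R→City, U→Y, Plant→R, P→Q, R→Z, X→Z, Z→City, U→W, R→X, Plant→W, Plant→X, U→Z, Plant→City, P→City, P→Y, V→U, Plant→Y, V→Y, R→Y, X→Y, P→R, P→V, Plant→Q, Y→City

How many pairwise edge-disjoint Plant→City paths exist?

5

Assign every edge capacity 1; by Menger, the answer equals the max flow.
Path Plant→City (+1); total 1.
Path Plant→Q→City (+1); total 2.
Path Plant→R→City (+1); total 3.
Path Plant→Y→City (+1); total 4.
Path Plant→X→Z→City (+1); total 5.
No residual Plant→City path; max flow = 5.
Certifying cut of size 5: {Plant→City, Plant→Q, Plant→R, Plant→X, Plant→Y}.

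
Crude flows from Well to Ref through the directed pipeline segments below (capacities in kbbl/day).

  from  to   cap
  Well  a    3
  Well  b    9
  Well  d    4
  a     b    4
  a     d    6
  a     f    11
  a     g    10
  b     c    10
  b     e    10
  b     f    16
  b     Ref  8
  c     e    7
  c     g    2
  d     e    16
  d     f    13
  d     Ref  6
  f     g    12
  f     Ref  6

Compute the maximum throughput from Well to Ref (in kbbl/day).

16

Augment Well→b→Ref: bottleneck 8, flow now 8.
Augment Well→d→Ref: bottleneck 4, flow now 12.
Augment Well→a→d→Ref: bottleneck 2, flow now 14.
Augment Well→a→f→Ref: bottleneck 1, flow now 15.
Augment Well→b→f→Ref: bottleneck 1, flow now 16.
No augmenting path remains; maximum flow = 16.
In the residual graph, reachable from Well: {Well}.
Min-cut edges: Well→a (3), Well→b (9), Well→d (4); capacity 3 + 9 + 4 = 16.
This cut is saturated, so no flow can exceed 16.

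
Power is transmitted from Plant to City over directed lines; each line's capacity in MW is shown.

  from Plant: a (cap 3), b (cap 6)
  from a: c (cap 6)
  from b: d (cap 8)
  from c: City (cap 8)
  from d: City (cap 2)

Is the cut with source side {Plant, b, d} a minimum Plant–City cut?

Yes — it is a minimum cut (capacity 5).

Given cut capacity: 3 + 2 = 5.
Augment Plant→a→c→City: bottleneck 3, flow now 3.
Augment Plant→b→d→City: bottleneck 2, flow now 5.
No augmenting path remains; maximum flow = 5.
Cut capacity 5 equals the max flow, so it is a minimum cut.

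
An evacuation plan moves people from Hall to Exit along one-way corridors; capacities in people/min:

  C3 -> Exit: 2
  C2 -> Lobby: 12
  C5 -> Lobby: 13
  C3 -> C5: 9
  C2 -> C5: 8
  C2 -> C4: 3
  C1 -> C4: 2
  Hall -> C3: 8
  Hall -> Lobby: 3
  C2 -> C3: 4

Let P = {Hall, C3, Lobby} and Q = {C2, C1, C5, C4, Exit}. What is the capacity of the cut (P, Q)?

11

Edges leaving {Hall, C3, Lobby}: C3→C5 (9), C3→Exit (2).
Cut capacity = 9 + 2 = 11.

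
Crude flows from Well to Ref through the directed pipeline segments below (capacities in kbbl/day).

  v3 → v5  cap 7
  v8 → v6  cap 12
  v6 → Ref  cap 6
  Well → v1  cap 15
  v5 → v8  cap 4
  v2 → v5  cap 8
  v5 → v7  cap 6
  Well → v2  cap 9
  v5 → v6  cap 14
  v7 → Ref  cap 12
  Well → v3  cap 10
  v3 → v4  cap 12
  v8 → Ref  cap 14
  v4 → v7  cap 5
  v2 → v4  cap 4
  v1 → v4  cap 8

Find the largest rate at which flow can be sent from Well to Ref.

Augment Well→v1→v4→v7→Ref: bottleneck 5, flow now 5.
Augment Well→v2→v5→v6→Ref: bottleneck 6, flow now 11.
Augment Well→v2→v5→v7→Ref: bottleneck 2, flow now 13.
Augment Well→v3→v5→v7→Ref: bottleneck 4, flow now 17.
Augment Well→v3→v5→v8→Ref: bottleneck 3, flow now 20.
No augmenting path remains; maximum flow = 20.
In the residual graph, reachable from Well: {Well, v1, v2, v3, v4}.
Min-cut edges: v2→v5 (8), v3→v5 (7), v4→v7 (5); capacity 8 + 7 + 5 = 20.
This cut is saturated, so no flow can exceed 20.

20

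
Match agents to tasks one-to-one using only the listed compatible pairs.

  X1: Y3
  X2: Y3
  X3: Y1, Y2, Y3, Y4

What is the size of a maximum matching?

2

Unit-capacity flow: source→left, listed edges, right→sink; max matching = max flow.
Augmenting path X1→Y3 (+1); matched 1.
Augmenting path X3→Y1 (+1); matched 2.
No augmenting path remains; maximum matching = 2.
König certificate: {X3, Y3} is a vertex cover of size 2 (every listed pair touches it), so no matching can be larger.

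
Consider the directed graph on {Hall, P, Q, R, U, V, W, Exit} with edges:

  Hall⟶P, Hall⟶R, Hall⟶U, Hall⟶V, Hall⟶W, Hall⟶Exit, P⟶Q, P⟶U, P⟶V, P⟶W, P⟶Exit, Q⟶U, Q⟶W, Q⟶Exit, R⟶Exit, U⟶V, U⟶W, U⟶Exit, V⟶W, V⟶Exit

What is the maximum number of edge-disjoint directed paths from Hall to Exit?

5

Assign every edge capacity 1; by Menger, the answer equals the max flow.
Path Hall→Exit (+1); total 1.
Path Hall→P→Exit (+1); total 2.
Path Hall→R→Exit (+1); total 3.
Path Hall→U→Exit (+1); total 4.
Path Hall→V→Exit (+1); total 5.
No residual Hall→Exit path; max flow = 5.
Certifying cut of size 5: {Hall→Exit, Hall→P, Hall→R, Hall→U, Hall→V}.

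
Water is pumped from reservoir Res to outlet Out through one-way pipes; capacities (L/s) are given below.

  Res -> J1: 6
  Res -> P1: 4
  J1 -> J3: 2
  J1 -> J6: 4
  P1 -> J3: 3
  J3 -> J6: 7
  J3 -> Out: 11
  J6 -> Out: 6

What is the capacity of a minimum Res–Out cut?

Augment Res→J1→J3→Out: bottleneck 2, flow now 2.
Augment Res→J1→J6→Out: bottleneck 4, flow now 6.
Augment Res→P1→J3→Out: bottleneck 3, flow now 9.
No augmenting path remains; maximum flow = 9.
By max-flow min-cut, the minimum cut capacity equals the max flow.
In the residual graph, reachable from Res: {Res, P1}.
Min-cut edges: Res→J1 (6), P1→J3 (3); capacity 6 + 3 = 9.

9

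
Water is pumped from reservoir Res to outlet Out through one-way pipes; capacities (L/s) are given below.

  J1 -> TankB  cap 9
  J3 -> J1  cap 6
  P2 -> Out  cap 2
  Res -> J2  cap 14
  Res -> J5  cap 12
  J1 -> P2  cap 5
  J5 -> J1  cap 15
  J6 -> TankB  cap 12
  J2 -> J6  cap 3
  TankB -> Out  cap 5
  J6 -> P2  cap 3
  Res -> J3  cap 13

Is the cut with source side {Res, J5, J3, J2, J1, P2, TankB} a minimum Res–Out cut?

Given cut capacity: 3 + 2 + 5 = 10.
Augment Res→J5→J1→P2→Out: bottleneck 2, flow now 2.
Augment Res→J5→J1→TankB→Out: bottleneck 5, flow now 7.
No augmenting path remains; maximum flow = 7.
In the residual graph, reachable from Res: {Res, J5, J3, J2, J1, J6, P2, TankB}.
Min-cut edges: P2→Out (2), TankB→Out (5); capacity 2 + 5 = 7.
Cut capacity 10 exceeds the max flow 7, so it is not minimum.

No — its capacity is 10, but the minimum cut has capacity 7.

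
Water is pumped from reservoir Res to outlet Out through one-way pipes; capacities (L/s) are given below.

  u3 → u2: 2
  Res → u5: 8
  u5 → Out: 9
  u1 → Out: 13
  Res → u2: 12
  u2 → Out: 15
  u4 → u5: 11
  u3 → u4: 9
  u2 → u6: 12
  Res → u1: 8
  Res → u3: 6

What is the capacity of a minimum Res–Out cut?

31

Augment Res→u1→Out: bottleneck 8, flow now 8.
Augment Res→u2→Out: bottleneck 12, flow now 20.
Augment Res→u5→Out: bottleneck 8, flow now 28.
Augment Res→u3→u2→Out: bottleneck 2, flow now 30.
Augment Res→u3→u4→u5→Out: bottleneck 1, flow now 31.
No augmenting path remains; maximum flow = 31.
By max-flow min-cut, the minimum cut capacity equals the max flow.
In the residual graph, reachable from Res: {Res, u3, u4, u5}.
Min-cut edges: Res→u1 (8), Res→u2 (12), u3→u2 (2), u5→Out (9); capacity 8 + 12 + 2 + 9 = 31.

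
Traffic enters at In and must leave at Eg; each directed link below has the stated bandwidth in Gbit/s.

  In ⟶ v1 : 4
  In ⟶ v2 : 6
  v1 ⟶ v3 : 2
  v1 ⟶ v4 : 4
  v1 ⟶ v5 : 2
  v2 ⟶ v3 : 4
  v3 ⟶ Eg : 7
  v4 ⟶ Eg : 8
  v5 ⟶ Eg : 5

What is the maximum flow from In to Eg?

Augment In→v1→v3→Eg: bottleneck 2, flow now 2.
Augment In→v1→v4→Eg: bottleneck 2, flow now 4.
Augment In→v2→v3→Eg: bottleneck 4, flow now 8.
No augmenting path remains; maximum flow = 8.
In the residual graph, reachable from In: {In, v2}.
Min-cut edges: In→v1 (4), v2→v3 (4); capacity 4 + 4 = 8.
This cut is saturated, so no flow can exceed 8.

8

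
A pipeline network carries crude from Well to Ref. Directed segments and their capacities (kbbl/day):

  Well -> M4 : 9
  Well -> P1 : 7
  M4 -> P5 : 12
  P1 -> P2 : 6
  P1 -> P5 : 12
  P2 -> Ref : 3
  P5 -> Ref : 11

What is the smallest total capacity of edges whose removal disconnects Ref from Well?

14

Augment Well→M4→P5→Ref: bottleneck 9, flow now 9.
Augment Well→P1→P2→Ref: bottleneck 3, flow now 12.
Augment Well→P1→P5→Ref: bottleneck 2, flow now 14.
No augmenting path remains; maximum flow = 14.
By max-flow min-cut, the minimum cut capacity equals the max flow.
In the residual graph, reachable from Well: {Well, M4, P1, P2, P5}.
Min-cut edges: P2→Ref (3), P5→Ref (11); capacity 3 + 11 = 14.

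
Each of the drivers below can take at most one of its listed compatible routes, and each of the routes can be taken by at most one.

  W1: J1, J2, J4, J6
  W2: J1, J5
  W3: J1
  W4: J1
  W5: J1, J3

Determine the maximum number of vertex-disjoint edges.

Unit-capacity flow: source→left, listed edges, right→sink; max matching = max flow.
Augmenting path W1→J1 (+1); matched 1.
Augmenting path W2→J5 (+1); matched 2.
Augmenting path W5→J3 (+1); matched 3.
Augmenting path W3→J1→W1→J2 (+1); matched 4.
No augmenting path remains; maximum matching = 4.
König certificate: {W1, W2, W5, J1} is a vertex cover of size 4 (every listed pair touches it), so no matching can be larger.

4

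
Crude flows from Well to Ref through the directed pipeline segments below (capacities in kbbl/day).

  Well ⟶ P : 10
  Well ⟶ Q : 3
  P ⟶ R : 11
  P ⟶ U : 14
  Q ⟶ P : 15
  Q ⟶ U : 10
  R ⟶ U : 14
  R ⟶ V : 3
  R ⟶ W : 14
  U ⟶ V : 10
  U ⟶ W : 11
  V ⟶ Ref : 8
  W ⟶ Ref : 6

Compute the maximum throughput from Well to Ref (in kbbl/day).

13

Augment Well→P→R→V→Ref: bottleneck 3, flow now 3.
Augment Well→P→R→W→Ref: bottleneck 6, flow now 9.
Augment Well→P→U→V→Ref: bottleneck 1, flow now 10.
Augment Well→Q→U→V→Ref: bottleneck 3, flow now 13.
No augmenting path remains; maximum flow = 13.
In the residual graph, reachable from Well: {Well}.
Min-cut edges: Well→P (10), Well→Q (3); capacity 10 + 3 = 13.
This cut is saturated, so no flow can exceed 13.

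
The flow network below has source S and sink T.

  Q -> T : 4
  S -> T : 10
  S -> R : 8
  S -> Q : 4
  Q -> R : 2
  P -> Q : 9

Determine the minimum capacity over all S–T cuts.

14

Augment S→T: bottleneck 10, flow now 10.
Augment S→Q→T: bottleneck 4, flow now 14.
No augmenting path remains; maximum flow = 14.
By max-flow min-cut, the minimum cut capacity equals the max flow.
In the residual graph, reachable from S: {S, R}.
Min-cut edges: S→Q (4), S→T (10); capacity 4 + 10 = 14.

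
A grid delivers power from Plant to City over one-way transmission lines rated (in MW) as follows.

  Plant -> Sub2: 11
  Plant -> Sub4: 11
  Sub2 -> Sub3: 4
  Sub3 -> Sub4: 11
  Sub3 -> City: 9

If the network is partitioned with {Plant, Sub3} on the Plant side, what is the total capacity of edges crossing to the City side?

42

Edges leaving {Plant, Sub3}: Plant→Sub2 (11), Plant→Sub4 (11), Sub3→Sub4 (11), Sub3→City (9).
Cut capacity = 11 + 11 + 11 + 9 = 42.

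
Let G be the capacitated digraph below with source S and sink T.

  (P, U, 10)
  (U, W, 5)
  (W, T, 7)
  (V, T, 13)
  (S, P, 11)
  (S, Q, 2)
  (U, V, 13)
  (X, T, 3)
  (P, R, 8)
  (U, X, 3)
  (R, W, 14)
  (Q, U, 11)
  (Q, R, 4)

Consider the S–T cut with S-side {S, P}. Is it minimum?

No — its capacity is 20, but the minimum cut has capacity 13.

Given cut capacity: 2 + 8 + 10 = 20.
Augment S→P→R→W→T: bottleneck 7, flow now 7.
Augment S→P→U→V→T: bottleneck 4, flow now 11.
Augment S→Q→U→V→T: bottleneck 2, flow now 13.
No augmenting path remains; maximum flow = 13.
In the residual graph, reachable from S: {S}.
Min-cut edges: S→P (11), S→Q (2); capacity 11 + 2 = 13.
Cut capacity 20 exceeds the max flow 13, so it is not minimum.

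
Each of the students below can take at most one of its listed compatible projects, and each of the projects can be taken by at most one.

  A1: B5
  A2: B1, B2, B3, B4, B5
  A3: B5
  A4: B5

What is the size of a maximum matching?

2

Unit-capacity flow: source→left, listed edges, right→sink; max matching = max flow.
Augmenting path A1→B5 (+1); matched 1.
Augmenting path A2→B1 (+1); matched 2.
No augmenting path remains; maximum matching = 2.
König certificate: {A2, B5} is a vertex cover of size 2 (every listed pair touches it), so no matching can be larger.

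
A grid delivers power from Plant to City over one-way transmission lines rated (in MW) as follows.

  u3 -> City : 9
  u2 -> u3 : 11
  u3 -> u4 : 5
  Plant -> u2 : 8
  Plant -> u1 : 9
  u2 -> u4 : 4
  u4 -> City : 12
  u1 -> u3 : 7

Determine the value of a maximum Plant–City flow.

15

Augment Plant→u1→u3→City: bottleneck 7, flow now 7.
Augment Plant→u2→u3→City: bottleneck 2, flow now 9.
Augment Plant→u2→u4→City: bottleneck 4, flow now 13.
Augment Plant→u2→u3→u4→City: bottleneck 2, flow now 15.
No augmenting path remains; maximum flow = 15.
In the residual graph, reachable from Plant: {Plant, u1}.
Min-cut edges: Plant→u2 (8), u1→u3 (7); capacity 8 + 7 = 15.
This cut is saturated, so no flow can exceed 15.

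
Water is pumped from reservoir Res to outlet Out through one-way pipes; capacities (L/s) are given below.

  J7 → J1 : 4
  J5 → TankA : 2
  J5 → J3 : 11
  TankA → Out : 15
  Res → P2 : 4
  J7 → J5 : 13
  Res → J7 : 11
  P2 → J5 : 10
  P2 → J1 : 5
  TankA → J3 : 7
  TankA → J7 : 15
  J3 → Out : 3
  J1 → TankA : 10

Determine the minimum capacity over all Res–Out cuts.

13

Augment Res→P2→J1→TankA→Out: bottleneck 4, flow now 4.
Augment Res→J7→J1→TankA→Out: bottleneck 4, flow now 8.
Augment Res→J7→J5→J3→Out: bottleneck 3, flow now 11.
Augment Res→J7→J5→TankA→Out: bottleneck 2, flow now 13.
No augmenting path remains; maximum flow = 13.
By max-flow min-cut, the minimum cut capacity equals the max flow.
In the residual graph, reachable from Res: {Res, J7, J5, J3}.
Min-cut edges: Res→P2 (4), J7→J1 (4), J5→TankA (2), J3→Out (3); capacity 4 + 4 + 2 + 3 = 13.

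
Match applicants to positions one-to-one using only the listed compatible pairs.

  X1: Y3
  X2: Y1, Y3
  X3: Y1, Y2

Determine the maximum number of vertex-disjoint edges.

Unit-capacity flow: source→left, listed edges, right→sink; max matching = max flow.
Augmenting path X1→Y3 (+1); matched 1.
Augmenting path X2→Y1 (+1); matched 2.
Augmenting path X3→Y2 (+1); matched 3.
No augmenting path remains; maximum matching = 3.
König certificate: {X1, X2, X3} is a vertex cover of size 3 (every listed pair touches it), so no matching can be larger.

3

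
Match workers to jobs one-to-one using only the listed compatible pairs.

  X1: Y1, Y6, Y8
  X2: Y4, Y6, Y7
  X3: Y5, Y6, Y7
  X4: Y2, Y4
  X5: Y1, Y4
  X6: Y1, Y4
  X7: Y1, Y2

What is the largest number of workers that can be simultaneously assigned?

6

Unit-capacity flow: source→left, listed edges, right→sink; max matching = max flow.
Augmenting path X1→Y1 (+1); matched 1.
Augmenting path X2→Y4 (+1); matched 2.
Augmenting path X3→Y5 (+1); matched 3.
Augmenting path X4→Y2 (+1); matched 4.
Augmenting path X5→Y1→X1→Y6 (+1); matched 5.
Augmenting path X6→Y4→X2→Y7 (+1); matched 6.
No augmenting path remains; maximum matching = 6.
König certificate: {X1, X2, X3, Y1, Y2, Y4} is a vertex cover of size 6 (every listed pair touches it), so no matching can be larger.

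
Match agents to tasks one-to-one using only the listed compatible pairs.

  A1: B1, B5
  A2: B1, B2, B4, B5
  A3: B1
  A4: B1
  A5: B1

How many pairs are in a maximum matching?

Unit-capacity flow: source→left, listed edges, right→sink; max matching = max flow.
Augmenting path A1→B1 (+1); matched 1.
Augmenting path A2→B2 (+1); matched 2.
Augmenting path A3→B1→A1→B5 (+1); matched 3.
No augmenting path remains; maximum matching = 3.
König certificate: {A1, A2, B1} is a vertex cover of size 3 (every listed pair touches it), so no matching can be larger.

3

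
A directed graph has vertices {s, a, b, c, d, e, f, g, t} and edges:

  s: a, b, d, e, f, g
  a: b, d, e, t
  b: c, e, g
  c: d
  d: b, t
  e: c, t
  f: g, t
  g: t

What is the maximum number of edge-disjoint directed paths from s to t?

5

Assign every edge capacity 1; by Menger, the answer equals the max flow.
Path s→a→t (+1); total 1.
Path s→d→t (+1); total 2.
Path s→e→t (+1); total 3.
Path s→f→t (+1); total 4.
Path s→g→t (+1); total 5.
No residual s→t path; max flow = 5.
Certifying cut of size 5: {d→t, e→t, g→t, s→a, s→f}.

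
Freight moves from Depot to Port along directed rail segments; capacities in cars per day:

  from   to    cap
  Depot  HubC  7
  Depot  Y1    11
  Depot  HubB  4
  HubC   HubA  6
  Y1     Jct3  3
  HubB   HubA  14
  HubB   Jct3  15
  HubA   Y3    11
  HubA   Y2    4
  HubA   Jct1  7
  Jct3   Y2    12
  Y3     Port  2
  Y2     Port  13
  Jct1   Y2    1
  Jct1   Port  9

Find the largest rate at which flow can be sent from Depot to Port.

13

Augment Depot→HubC→HubA→Y3→Port: bottleneck 2, flow now 2.
Augment Depot→HubC→HubA→Y2→Port: bottleneck 4, flow now 6.
Augment Depot→Y1→Jct3→Y2→Port: bottleneck 3, flow now 9.
Augment Depot→HubB→HubA→Jct1→Port: bottleneck 4, flow now 13.
No augmenting path remains; maximum flow = 13.
In the residual graph, reachable from Depot: {Depot, HubC, Y1}.
Min-cut edges: Depot→HubB (4), HubC→HubA (6), Y1→Jct3 (3); capacity 4 + 6 + 3 = 13.
This cut is saturated, so no flow can exceed 13.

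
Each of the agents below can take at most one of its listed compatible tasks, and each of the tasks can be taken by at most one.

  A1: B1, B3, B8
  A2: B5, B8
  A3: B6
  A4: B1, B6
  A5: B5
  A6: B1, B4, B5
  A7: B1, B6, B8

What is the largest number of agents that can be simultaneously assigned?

Unit-capacity flow: source→left, listed edges, right→sink; max matching = max flow.
Augmenting path A1→B1 (+1); matched 1.
Augmenting path A2→B5 (+1); matched 2.
Augmenting path A3→B6 (+1); matched 3.
Augmenting path A6→B4 (+1); matched 4.
Augmenting path A7→B8 (+1); matched 5.
Augmenting path A4→B1→A1→B3 (+1); matched 6.
No augmenting path remains; maximum matching = 6.
König certificate: {A1, A6, B1, B5, B6, B8} is a vertex cover of size 6 (every listed pair touches it), so no matching can be larger.

6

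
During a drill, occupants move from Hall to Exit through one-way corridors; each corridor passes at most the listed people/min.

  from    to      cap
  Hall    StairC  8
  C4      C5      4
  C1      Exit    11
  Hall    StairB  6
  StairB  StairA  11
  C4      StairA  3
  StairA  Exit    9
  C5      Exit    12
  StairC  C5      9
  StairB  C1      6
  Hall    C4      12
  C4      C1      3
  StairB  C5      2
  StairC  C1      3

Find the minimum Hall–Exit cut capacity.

Augment Hall→C4→StairA→Exit: bottleneck 3, flow now 3.
Augment Hall→C4→C1→Exit: bottleneck 3, flow now 6.
Augment Hall→C4→C5→Exit: bottleneck 4, flow now 10.
Augment Hall→StairC→C1→Exit: bottleneck 3, flow now 13.
Augment Hall→StairC→C5→Exit: bottleneck 5, flow now 18.
Augment Hall→StairB→StairA→Exit: bottleneck 6, flow now 24.
No augmenting path remains; maximum flow = 24.
By max-flow min-cut, the minimum cut capacity equals the max flow.
In the residual graph, reachable from Hall: {Hall, C4}.
Min-cut edges: Hall→StairC (8), Hall→StairB (6), C4→StairA (3), C4→C1 (3), C4→C5 (4); capacity 8 + 6 + 3 + 3 + 4 = 24.

24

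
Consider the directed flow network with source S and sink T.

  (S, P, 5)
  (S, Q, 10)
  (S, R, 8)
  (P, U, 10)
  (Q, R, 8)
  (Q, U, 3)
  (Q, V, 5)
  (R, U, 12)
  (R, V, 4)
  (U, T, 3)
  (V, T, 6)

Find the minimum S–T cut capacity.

Augment S→P→U→T: bottleneck 3, flow now 3.
Augment S→Q→V→T: bottleneck 5, flow now 8.
Augment S→R→V→T: bottleneck 1, flow now 9.
No augmenting path remains; maximum flow = 9.
By max-flow min-cut, the minimum cut capacity equals the max flow.
In the residual graph, reachable from S: {S, P, Q, R, U, V}.
Min-cut edges: U→T (3), V→T (6); capacity 3 + 6 = 9.

9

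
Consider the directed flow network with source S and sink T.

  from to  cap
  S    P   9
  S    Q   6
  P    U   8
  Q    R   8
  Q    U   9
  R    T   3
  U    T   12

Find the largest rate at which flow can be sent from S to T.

14

Augment S→P→U→T: bottleneck 8, flow now 8.
Augment S→Q→R→T: bottleneck 3, flow now 11.
Augment S→Q→U→T: bottleneck 3, flow now 14.
No augmenting path remains; maximum flow = 14.
In the residual graph, reachable from S: {S, P}.
Min-cut edges: S→Q (6), P→U (8); capacity 6 + 8 = 14.
This cut is saturated, so no flow can exceed 14.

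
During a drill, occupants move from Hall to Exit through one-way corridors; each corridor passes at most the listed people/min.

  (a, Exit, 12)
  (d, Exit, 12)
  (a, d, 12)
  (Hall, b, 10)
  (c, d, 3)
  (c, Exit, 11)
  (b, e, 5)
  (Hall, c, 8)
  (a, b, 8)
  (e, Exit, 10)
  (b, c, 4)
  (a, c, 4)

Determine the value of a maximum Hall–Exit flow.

Augment Hall→c→Exit: bottleneck 8, flow now 8.
Augment Hall→b→c→Exit: bottleneck 3, flow now 11.
Augment Hall→b→e→Exit: bottleneck 5, flow now 16.
Augment Hall→b→c→d→Exit: bottleneck 1, flow now 17.
No augmenting path remains; maximum flow = 17.
In the residual graph, reachable from Hall: {Hall, b}.
Min-cut edges: Hall→c (8), b→c (4), b→e (5); capacity 8 + 4 + 5 = 17.
This cut is saturated, so no flow can exceed 17.

17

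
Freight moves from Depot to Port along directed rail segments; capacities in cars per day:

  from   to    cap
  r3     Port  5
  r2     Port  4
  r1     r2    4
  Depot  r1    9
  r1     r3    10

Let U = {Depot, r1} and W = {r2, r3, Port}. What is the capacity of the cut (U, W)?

Edges leaving {Depot, r1}: r1→r2 (4), r1→r3 (10).
Cut capacity = 4 + 10 = 14.

14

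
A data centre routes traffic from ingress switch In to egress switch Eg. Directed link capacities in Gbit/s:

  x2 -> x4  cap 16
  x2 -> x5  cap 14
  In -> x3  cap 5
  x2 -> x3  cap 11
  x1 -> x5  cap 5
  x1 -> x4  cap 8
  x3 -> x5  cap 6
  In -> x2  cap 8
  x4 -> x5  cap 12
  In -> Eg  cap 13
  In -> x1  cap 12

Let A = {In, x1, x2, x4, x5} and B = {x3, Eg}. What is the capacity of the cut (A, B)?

Edges leaving {In, x1, x2, x4, x5}: In→x3 (5), In→Eg (13), x2→x3 (11).
Cut capacity = 5 + 13 + 11 = 29.

29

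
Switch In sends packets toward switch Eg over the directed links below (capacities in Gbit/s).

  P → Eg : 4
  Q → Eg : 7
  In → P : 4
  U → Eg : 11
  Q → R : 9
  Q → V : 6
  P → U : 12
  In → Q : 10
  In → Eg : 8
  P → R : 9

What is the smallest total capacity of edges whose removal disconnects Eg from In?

19

Augment In→Eg: bottleneck 8, flow now 8.
Augment In→P→Eg: bottleneck 4, flow now 12.
Augment In→Q→Eg: bottleneck 7, flow now 19.
No augmenting path remains; maximum flow = 19.
By max-flow min-cut, the minimum cut capacity equals the max flow.
In the residual graph, reachable from In: {In, Q, R, V}.
Min-cut edges: In→P (4), In→Eg (8), Q→Eg (7); capacity 4 + 8 + 7 = 19.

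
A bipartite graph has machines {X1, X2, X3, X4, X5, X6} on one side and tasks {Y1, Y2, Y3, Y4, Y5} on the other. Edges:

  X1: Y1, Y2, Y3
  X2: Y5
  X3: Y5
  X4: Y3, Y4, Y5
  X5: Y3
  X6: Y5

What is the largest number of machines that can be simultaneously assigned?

4

Unit-capacity flow: source→left, listed edges, right→sink; max matching = max flow.
Augmenting path X1→Y1 (+1); matched 1.
Augmenting path X2→Y5 (+1); matched 2.
Augmenting path X4→Y3 (+1); matched 3.
Augmenting path X5→Y3→X4→Y4 (+1); matched 4.
No augmenting path remains; maximum matching = 4.
König certificate: {X1, X4, X5, Y5} is a vertex cover of size 4 (every listed pair touches it), so no matching can be larger.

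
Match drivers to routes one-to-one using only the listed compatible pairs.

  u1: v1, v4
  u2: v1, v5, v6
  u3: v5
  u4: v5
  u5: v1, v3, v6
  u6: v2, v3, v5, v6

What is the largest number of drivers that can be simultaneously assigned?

5

Unit-capacity flow: source→left, listed edges, right→sink; max matching = max flow.
Augmenting path u1→v1 (+1); matched 1.
Augmenting path u2→v5 (+1); matched 2.
Augmenting path u5→v3 (+1); matched 3.
Augmenting path u6→v2 (+1); matched 4.
Augmenting path u3→v5→u2→v6 (+1); matched 5.
No augmenting path remains; maximum matching = 5.
König certificate: {u1, u2, u5, u6, v5} is a vertex cover of size 5 (every listed pair touches it), so no matching can be larger.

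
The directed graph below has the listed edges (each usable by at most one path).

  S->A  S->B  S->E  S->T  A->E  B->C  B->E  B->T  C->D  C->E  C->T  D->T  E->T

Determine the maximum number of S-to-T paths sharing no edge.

3

Assign every edge capacity 1; by Menger, the answer equals the max flow.
Path S→T (+1); total 1.
Path S→B→T (+1); total 2.
Path S→E→T (+1); total 3.
No residual S→T path; max flow = 3.
Certifying cut of size 3: {E→T, S→B, S→T}.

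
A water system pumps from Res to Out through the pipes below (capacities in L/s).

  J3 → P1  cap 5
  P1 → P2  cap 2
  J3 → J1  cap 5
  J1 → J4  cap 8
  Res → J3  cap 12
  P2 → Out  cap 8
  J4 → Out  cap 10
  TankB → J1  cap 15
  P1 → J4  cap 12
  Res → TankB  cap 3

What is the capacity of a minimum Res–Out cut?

12

Augment Res→J3→J1→J4→Out: bottleneck 5, flow now 5.
Augment Res→J3→P1→P2→Out: bottleneck 2, flow now 7.
Augment Res→J3→P1→J4→Out: bottleneck 3, flow now 10.
Augment Res→TankB→J1→J4→Out: bottleneck 2, flow now 12.
No augmenting path remains; maximum flow = 12.
By max-flow min-cut, the minimum cut capacity equals the max flow.
In the residual graph, reachable from Res: {Res, J3, TankB, J1, P1, J4}.
Min-cut edges: P1→P2 (2), J4→Out (10); capacity 2 + 10 = 12.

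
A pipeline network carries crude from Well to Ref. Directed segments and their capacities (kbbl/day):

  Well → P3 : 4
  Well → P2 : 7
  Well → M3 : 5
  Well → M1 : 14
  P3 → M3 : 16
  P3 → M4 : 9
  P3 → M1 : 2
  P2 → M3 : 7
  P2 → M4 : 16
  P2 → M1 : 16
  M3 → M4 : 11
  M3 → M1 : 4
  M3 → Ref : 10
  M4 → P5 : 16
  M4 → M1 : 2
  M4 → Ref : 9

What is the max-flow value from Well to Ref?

16

Augment Well→M3→Ref: bottleneck 5, flow now 5.
Augment Well→P3→M3→Ref: bottleneck 4, flow now 9.
Augment Well→P2→M3→Ref: bottleneck 1, flow now 10.
Augment Well→P2→M4→Ref: bottleneck 6, flow now 16.
No augmenting path remains; maximum flow = 16.
In the residual graph, reachable from Well: {Well, M1}.
Min-cut edges: Well→P3 (4), Well→P2 (7), Well→M3 (5); capacity 4 + 7 + 5 = 16.
This cut is saturated, so no flow can exceed 16.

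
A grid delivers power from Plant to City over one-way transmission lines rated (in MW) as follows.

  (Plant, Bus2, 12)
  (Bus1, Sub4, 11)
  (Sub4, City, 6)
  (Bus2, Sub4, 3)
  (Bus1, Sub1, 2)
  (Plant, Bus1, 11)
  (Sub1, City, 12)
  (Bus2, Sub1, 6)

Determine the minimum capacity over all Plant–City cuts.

Augment Plant→Bus1→Sub1→City: bottleneck 2, flow now 2.
Augment Plant→Bus1→Sub4→City: bottleneck 6, flow now 8.
Augment Plant→Bus2→Sub1→City: bottleneck 6, flow now 14.
No augmenting path remains; maximum flow = 14.
By max-flow min-cut, the minimum cut capacity equals the max flow.
In the residual graph, reachable from Plant: {Plant, Bus1, Bus2, Sub4}.
Min-cut edges: Bus1→Sub1 (2), Bus2→Sub1 (6), Sub4→City (6); capacity 2 + 6 + 6 = 14.

14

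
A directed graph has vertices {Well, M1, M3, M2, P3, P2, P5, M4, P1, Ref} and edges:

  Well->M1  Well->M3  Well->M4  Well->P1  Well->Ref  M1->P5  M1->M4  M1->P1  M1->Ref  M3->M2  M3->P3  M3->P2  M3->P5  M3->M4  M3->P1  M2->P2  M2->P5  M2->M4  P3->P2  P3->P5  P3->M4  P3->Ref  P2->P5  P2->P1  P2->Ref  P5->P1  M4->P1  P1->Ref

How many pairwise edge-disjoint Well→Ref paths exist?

4

Assign every edge capacity 1; by Menger, the answer equals the max flow.
Path Well→Ref (+1); total 1.
Path Well→M1→Ref (+1); total 2.
Path Well→P1→Ref (+1); total 3.
Path Well→M3→P3→Ref (+1); total 4.
No residual Well→Ref path; max flow = 4.
Certifying cut of size 4: {P1→Ref, Well→M1, Well→M3, Well→Ref}.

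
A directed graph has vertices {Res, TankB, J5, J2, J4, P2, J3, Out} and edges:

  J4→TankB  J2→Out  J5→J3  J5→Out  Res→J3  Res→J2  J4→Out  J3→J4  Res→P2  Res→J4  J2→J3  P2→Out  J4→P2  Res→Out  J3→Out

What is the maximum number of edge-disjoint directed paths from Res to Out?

Assign every edge capacity 1; by Menger, the answer equals the max flow.
Path Res→Out (+1); total 1.
Path Res→J2→Out (+1); total 2.
Path Res→J4→Out (+1); total 3.
Path Res→P2→Out (+1); total 4.
Path Res→J3→Out (+1); total 5.
No residual Res→Out path; max flow = 5.
Certifying cut of size 5: {Res→J2, Res→J3, Res→J4, Res→Out, Res→P2}.

5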